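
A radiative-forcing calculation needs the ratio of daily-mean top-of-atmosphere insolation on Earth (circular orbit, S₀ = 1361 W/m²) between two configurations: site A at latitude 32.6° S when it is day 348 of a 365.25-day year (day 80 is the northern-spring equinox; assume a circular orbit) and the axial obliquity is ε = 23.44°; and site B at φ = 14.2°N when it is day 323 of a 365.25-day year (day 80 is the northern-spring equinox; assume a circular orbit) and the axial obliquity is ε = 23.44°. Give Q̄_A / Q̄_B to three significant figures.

Q̄_A / Q̄_B ≈ 1.45

— Configuration A (φ=-32.6°):
Solar longitude: λ_s = 360° × (348 − 80)/365.25 = 264.148°.
sin δ = sin 23.44° × sin 264.148° = -0.39572, so δ = -23.311°.
cos H₀ = −tan(-32.6°) tan(-23.311°) = -0.2756, H₀ = 1.8500 rad.
Bracket: H₀ sin φ sin δ + cos φ cos δ sin H₀ = 1.8500×-0.53877×-0.39572 + 0.84245×0.91837×0.96128 = 0.394424 + 0.743724 = 1.138148.
Q̄ = (S₀/π) × [bracket] = (1361/π) × 1.138148 = 493.07 W/m².
— Configuration B (φ=+14.2°):
Solar longitude: λ_s = 360° × (323 − 80)/365.25 = 239.507°.
sin δ = sin 23.44° × sin 239.507° = -0.34277, so δ = -20.046°.
cos H₀ = −tan(+14.2°) tan(-20.046°) = 0.0923, H₀ = 1.4783 rad.
Bracket: H₀ sin φ sin δ + cos φ cos δ sin H₀ = 1.4783×0.24531×-0.34277 + 0.96945×0.93942×0.99573 = -0.124303 + 0.906832 = 0.782529.
Q̄ = (S₀/π) × [bracket] = (1361/π) × 0.782529 = 339.01 W/m².
Ratio Q̄_A / Q̄_B = 493.07 / 339.01 = 1.454.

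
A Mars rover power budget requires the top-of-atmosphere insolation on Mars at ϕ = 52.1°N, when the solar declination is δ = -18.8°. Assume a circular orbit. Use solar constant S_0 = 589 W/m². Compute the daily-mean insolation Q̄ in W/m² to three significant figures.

cos h₀ = −tan(+52.1°) tan(-18.800°) = 0.4373, h₀ = 1.1182 rad.
Bracket: h₀ sin ϕ sin δ + cos ϕ cos δ sin h₀ = 1.1182×0.78908×-0.32227 + 0.61429×0.94665×0.89932 = -0.284355 + 0.522970 = 0.238615.
Q̄ = (S_0/π) × [bracket] = (589/π) × 0.238615 = 44.74 W/m².

Q̄ ≈ 44.7 W/m²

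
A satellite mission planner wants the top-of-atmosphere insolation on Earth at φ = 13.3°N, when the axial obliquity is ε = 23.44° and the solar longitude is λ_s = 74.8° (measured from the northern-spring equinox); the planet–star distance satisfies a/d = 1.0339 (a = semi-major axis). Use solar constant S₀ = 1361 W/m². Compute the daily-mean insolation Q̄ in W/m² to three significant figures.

Q̄ ≈ 482 W/m²

Solar declination: sin δ = sin ε · sin λ_s = sin 23.44° × sin 74.8° = 0.38387, so δ = +22.574°.
cos H₀ = −tan(+13.3°) tan(+22.574°) = -0.0983, H₀ = 1.6692 rad.
Bracket: H₀ sin φ sin δ + cos φ cos δ sin H₀ = 1.6692×0.23005×0.38387 + 0.97318×0.92339×0.99516 = 0.147406 + 0.894275 = 1.041681.
Inverse-square distance factor (a/d)² = 1.0339² = 1.068949.
Q̄ = (S₀/π) × 1.068949 × [bracket] = (1361/π) × 1.068949 × 1.041681 = 482.4 W/m².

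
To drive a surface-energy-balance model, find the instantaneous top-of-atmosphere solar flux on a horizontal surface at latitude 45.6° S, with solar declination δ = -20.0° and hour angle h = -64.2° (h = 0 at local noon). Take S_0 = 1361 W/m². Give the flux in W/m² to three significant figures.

722 W/m²

cos θ_z = sin ϕ sin δ + cos ϕ cos δ cos h = 0.244364 + 0.286151 = 0.530515.
Flux = S_0 · cos θ_z = 1361 × 0.530515 = 722.0 W/m².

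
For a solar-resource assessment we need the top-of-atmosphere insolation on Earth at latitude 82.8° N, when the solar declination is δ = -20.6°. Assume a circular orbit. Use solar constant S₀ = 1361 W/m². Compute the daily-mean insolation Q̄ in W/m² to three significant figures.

cos H₀ = −tan(+82.8°) tan(-20.600°) = 2.9754 ≥ 1 ⇒ polar night, H₀ = 0 and Q̄ = 0.

Q̄ ≈ 0.00 W/m²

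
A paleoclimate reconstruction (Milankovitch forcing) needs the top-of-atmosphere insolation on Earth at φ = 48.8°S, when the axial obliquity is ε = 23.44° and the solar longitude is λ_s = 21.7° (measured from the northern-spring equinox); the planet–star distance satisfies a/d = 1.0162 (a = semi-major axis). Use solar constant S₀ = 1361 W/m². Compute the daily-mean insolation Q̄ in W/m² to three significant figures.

Q̄ ≈ 218 W/m²

Solar declination: sin δ = sin ε · sin λ_s = sin 23.44° × sin 21.7° = 0.14708, so δ = +8.458°.
cos H₀ = −tan(-48.8°) tan(+8.458°) = 0.1699, H₀ = 1.4001 rad.
Bracket: H₀ sin φ sin δ + cos φ cos δ sin H₀ = 1.4001×-0.75241×0.14708 + 0.65869×0.98912×0.98547 = -0.154941 + 0.642057 = 0.487116.
Inverse-square distance factor (a/d)² = 1.0162² = 1.032662.
Q̄ = (S₀/π) × 1.032662 × [bracket] = (1361/π) × 1.032662 × 0.487116 = 217.9 W/m².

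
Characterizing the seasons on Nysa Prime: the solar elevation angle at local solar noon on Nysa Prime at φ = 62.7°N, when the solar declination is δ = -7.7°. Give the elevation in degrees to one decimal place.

At local noon the hour angle is zero, so the zenith angle equals |φ − δ| = |+62.7° − (-7.700°)| = 70.400°.
Elevation = 90° − 70.400° = 19.6°.

19.6°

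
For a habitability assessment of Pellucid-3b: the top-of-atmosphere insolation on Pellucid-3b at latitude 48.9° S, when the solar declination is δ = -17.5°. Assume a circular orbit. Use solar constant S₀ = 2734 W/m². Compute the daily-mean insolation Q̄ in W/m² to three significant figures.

Q̄ ≈ 891 W/m²

cos H₀ = −tan(-48.9°) tan(-17.500°) = -0.3614, H₀ = 1.9406 rad.
Bracket: H₀ sin φ sin δ + cos φ cos δ sin H₀ = 1.9406×-0.75356×-0.30071 + 0.65738×0.95372×0.93240 = 0.439746 + 0.584574 = 1.024320.
Q̄ = (S₀/π) × [bracket] = (2734/π) × 1.024320 = 891.4 W/m².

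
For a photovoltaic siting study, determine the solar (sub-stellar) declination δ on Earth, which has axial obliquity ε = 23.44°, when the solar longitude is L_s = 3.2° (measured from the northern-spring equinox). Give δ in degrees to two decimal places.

δ = +1.27°

sin δ = sin ε · sin L_s = sin 23.44° × sin 3.2° = 0.022205.
δ = arcsin(0.022205) = +1.27°.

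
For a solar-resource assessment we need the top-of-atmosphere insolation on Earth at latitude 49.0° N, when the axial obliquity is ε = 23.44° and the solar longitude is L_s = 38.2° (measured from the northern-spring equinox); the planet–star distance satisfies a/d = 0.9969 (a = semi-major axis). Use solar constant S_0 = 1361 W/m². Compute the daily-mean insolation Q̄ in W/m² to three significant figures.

Solar declination: sin δ = sin ε · sin L_s = sin 23.44° × sin 38.2° = 0.24600, so δ = +14.241°.
cos h₀ = −tan(+49.0°) tan(+14.241°) = -0.2920, h₀ = 1.8671 rad.
Bracket: h₀ sin ϕ sin δ + cos ϕ cos δ sin h₀ = 1.8671×0.75471×0.24600 + 0.65606×0.96927×0.95643 = 0.346643 + 0.608193 = 0.954836.
Inverse-square distance factor (a/d)² = 0.9969² = 0.993810.
Q̄ = (S_0/π) × 0.993810 × [bracket] = (1361/π) × 0.993810 × 0.954836 = 411.1 W/m².

Q̄ ≈ 411 W/m²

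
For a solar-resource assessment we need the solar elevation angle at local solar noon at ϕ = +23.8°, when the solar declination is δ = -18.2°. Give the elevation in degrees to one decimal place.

At local noon the hour angle is zero, so the zenith angle equals |ϕ − δ| = |+23.8° − (-18.200°)| = 42.000°.
Elevation = 90° − 42.000° = 48.0°.

48.0°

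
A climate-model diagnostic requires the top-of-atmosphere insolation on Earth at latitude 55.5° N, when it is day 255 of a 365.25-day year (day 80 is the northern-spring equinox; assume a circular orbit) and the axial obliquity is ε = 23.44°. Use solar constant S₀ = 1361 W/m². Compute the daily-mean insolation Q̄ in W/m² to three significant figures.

Q̄ ≈ 275 W/m²

Solar longitude: λ_s = 360° × (255 − 80)/365.25 = 172.485°.
sin δ = sin 23.44° × sin 172.485° = 0.05203, so δ = +2.982°.
cos H₀ = −tan(+55.5°) tan(+2.982°) = -0.0758, H₀ = 1.6467 rad.
Bracket: H₀ sin φ sin δ + cos φ cos δ sin H₀ = 1.6467×0.82413×0.05203 + 0.56641×0.99865×0.99712 = 0.070610 + 0.564016 = 0.634626.
Q̄ = (S₀/π) × [bracket] = (1361/π) × 0.634626 = 274.9 W/m².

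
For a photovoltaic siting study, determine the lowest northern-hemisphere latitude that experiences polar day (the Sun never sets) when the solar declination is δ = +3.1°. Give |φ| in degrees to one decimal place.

Polar day requires cos H₀ = −tan φ tan δ ≤ −1, i.e. tan φ tan δ ≥ 1.
The boundary is |tan φ| · |tan δ| = 1, so |φ| = 90° − |δ| = 90° − 3.1° = 86.9° in the northern hemisphere.

|φ| = 86.9°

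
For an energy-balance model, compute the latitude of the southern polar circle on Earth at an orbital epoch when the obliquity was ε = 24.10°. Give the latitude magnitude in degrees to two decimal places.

The polar circle is the lowest latitude that experiences at least one full rotation of continuous darkness at the northern-summer solstice; it lies at |φ| = 90° − ε = 90° − 24.10° = 65.90°.

65.90°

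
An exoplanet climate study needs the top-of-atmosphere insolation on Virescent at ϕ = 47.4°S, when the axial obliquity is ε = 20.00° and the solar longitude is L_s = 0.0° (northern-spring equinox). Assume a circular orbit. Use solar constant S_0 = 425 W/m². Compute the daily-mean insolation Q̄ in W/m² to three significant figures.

Solar declination: sin δ = sin ε · sin L_s = sin 20.00° × sin 0.0° = 0.00000, so δ = +0.000°.
cos h₀ = −tan(-47.4°) tan(+0.000°) = 0.0000, h₀ = 1.5708 rad.
Bracket: h₀ sin ϕ sin δ + cos ϕ cos δ sin h₀ = 1.5708×-0.73610×0.00000 + 0.67688×1.00000×1.00000 = -0.000000 + 0.676880 = 0.676880.
Q̄ = (S_0/π) × [bracket] = (425/π) × 0.676880 = 91.57 W/m².

Q̄ ≈ 91.6 W/m²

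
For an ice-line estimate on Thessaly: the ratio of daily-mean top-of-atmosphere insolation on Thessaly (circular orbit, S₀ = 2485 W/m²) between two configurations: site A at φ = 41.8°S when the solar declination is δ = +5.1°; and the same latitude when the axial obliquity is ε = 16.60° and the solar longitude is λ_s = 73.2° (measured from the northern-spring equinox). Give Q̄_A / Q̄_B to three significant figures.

— Configuration A (φ=-41.8°):
cos H₀ = −tan(-41.8°) tan(+5.100°) = 0.0798, H₀ = 1.4909 rad.
Bracket: H₀ sin φ sin δ + cos φ cos δ sin H₀ = 1.4909×-0.66653×0.08889 + 0.74548×0.99604×0.99681 = -0.088333 + 0.740159 = 0.651826.
Q̄ = (S₀/π) × [bracket] = (2485/π) × 0.651826 = 515.59 W/m².
— Configuration B (φ=-41.8°):
Solar declination: sin δ = sin ε · sin λ_s = sin 16.60° × sin 73.2° = 0.27350, so δ = +15.872°.
cos H₀ = −tan(-41.8°) tan(+15.872°) = 0.2542, H₀ = 1.3137 rad.
Bracket: H₀ sin φ sin δ + cos φ cos δ sin H₀ = 1.3137×-0.66653×0.27350 + 0.74548×0.96187×0.96714 = -0.239482 + 0.693492 = 0.454010.
Q̄ = (S₀/π) × [bracket] = (2485/π) × 0.454010 = 359.12 W/m².
Ratio Q̄_A / Q̄_B = 515.59 / 359.12 = 1.436.

Q̄_A / Q̄_B ≈ 1.44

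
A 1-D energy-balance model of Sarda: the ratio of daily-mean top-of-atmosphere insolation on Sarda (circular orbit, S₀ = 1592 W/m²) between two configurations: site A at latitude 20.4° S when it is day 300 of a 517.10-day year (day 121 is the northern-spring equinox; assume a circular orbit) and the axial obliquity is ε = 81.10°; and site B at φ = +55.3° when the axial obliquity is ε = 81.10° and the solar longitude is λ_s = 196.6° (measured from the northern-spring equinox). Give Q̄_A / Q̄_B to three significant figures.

— Configuration A (φ=-20.4°):
Solar longitude: λ_s = 360° × (300 − 121)/517.10 = 124.618°.
sin δ = sin 81.10° × sin 124.618° = 0.81305, so δ = +54.395°.
cos H₀ = −tan(-20.4°) tan(+54.395°) = 0.5194, H₀ = 1.0247 rad.
Bracket: H₀ sin φ sin δ + cos φ cos δ sin H₀ = 1.0247×-0.34857×0.81305 + 0.93728×0.58220×0.85455 = -0.290405 + 0.466315 = 0.175910.
Q̄ = (S₀/π) × [bracket] = (1592/π) × 0.175910 = 89.142 W/m².
— Configuration B (φ=+55.3°):
Solar declination: sin δ = sin ε · sin λ_s = sin 81.10° × sin 196.6° = -0.28225, so δ = -16.394°.
cos H₀ = −tan(+55.3°) tan(-16.394°) = 0.4249, H₀ = 1.1320 rad.
Bracket: H₀ sin φ sin δ + cos φ cos δ sin H₀ = 1.1320×0.82214×-0.28225 + 0.56928×0.95934×0.90524 = -0.262679 + 0.494382 = 0.231703.
Q̄ = (S₀/π) × [bracket] = (1592/π) × 0.231703 = 117.42 W/m².
Ratio Q̄_A / Q̄_B = 89.142 / 117.42 = 0.7592.

Q̄_A / Q̄_B ≈ 0.759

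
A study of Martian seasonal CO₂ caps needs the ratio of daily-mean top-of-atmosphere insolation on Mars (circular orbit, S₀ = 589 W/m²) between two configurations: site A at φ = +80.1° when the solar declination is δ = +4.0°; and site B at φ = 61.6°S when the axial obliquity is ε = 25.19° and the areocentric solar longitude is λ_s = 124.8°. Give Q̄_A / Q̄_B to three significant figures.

Q̄_A / Q̄_B ≈ 3.98

— Configuration A (φ=+80.1°):
cos H₀ = −tan(+80.1°) tan(+4.000°) = -0.4007, H₀ = 1.9830 rad.
Bracket: H₀ sin φ sin δ + cos φ cos δ sin H₀ = 1.9830×0.98511×0.06976 + 0.17193×0.99756×0.91623 = 0.136274 + 0.157143 = 0.293417.
Q̄ = (S₀/π) × [bracket] = (589/π) × 0.293417 = 55.011 W/m².
— Configuration B (φ=-61.6°):
sin δ = sin 25.19° × sin 124.8° = 0.34950, so δ = +20.457°.
cos H₀ = −tan(-61.6°) tan(+20.457°) = 0.6899, H₀ = 0.8095 rad.
Bracket: H₀ sin φ sin δ + cos φ cos δ sin H₀ = 0.8095×-0.87965×0.34950 + 0.47562×0.93694×0.72391 = -0.248871 + 0.322594 = 0.073723.
Q̄ = (S₀/π) × [bracket] = (589/π) × 0.073723 = 13.822 W/m².
Ratio Q̄_A / Q̄_B = 55.011 / 13.822 = 3.980.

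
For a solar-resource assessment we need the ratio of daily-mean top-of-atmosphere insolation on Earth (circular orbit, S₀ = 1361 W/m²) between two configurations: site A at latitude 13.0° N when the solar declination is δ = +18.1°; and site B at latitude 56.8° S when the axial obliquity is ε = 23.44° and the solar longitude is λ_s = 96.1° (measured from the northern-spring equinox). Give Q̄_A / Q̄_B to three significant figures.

Q̄_A / Q̄_B ≈ 10.8

— Configuration A (φ=+13.0°):
cos H₀ = −tan(+13.0°) tan(+18.100°) = -0.0755, H₀ = 1.6463 rad.
Bracket: H₀ sin φ sin δ + cos φ cos δ sin H₀ = 1.6463×0.22495×0.31068 + 0.97437×0.95052×0.99715 = 0.115056 + 0.923519 = 1.038575.
Q̄ = (S₀/π) × [bracket] = (1361/π) × 1.038575 = 449.93 W/m².
— Configuration B (φ=-56.8°):
Solar declination: sin δ = sin ε · sin λ_s = sin 23.44° × sin 96.1° = 0.39554, so δ = +23.299°.
cos H₀ = −tan(-56.8°) tan(+23.299°) = 0.6581, H₀ = 0.8525 rad.
Bracket: H₀ sin φ sin δ + cos φ cos δ sin H₀ = 0.8525×-0.83676×0.39554 + 0.54756×0.91845×0.75292 = -0.282154 + 0.378648 = 0.096494.
Q̄ = (S₀/π) × [bracket] = (1361/π) × 0.096494 = 41.803 W/m².
Ratio Q̄_A / Q̄_B = 449.93 / 41.803 = 10.76.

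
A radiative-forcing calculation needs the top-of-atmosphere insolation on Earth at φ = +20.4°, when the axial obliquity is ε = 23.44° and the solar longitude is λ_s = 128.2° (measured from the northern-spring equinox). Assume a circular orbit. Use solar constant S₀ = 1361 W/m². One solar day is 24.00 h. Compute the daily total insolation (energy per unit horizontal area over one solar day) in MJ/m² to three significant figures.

40.0 MJ/m²

Solar declination: sin δ = sin ε · sin λ_s = sin 23.44° × sin 128.2° = 0.31260, so δ = +18.216°.
cos H₀ = −tan(+20.4°) tan(+18.216°) = -0.1224, H₀ = 1.6935 rad.
Bracket: H₀ sin φ sin δ + cos φ cos δ sin H₀ = 1.6935×0.34857×0.31260 + 0.93728×0.94988×0.99248 = 0.184529 + 0.883608 = 1.068137.
Q̄ = (S₀/π) × [bracket] = (1361/π) × 1.068137 = 462.74 W/m².
Daily total = Q̄ × 24.00 h × 3600 s/h = 462.74 × 24.00 × 3600 / 10⁶ = 39.98 MJ/m².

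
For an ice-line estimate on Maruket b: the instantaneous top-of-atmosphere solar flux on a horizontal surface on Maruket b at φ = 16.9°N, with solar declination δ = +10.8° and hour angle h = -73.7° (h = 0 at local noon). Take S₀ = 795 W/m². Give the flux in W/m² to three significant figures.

cos θ_z = sin φ sin δ + cos φ cos δ cos h = 0.054472 + 0.263789 = 0.318261.
Flux = S₀ · cos θ_z = 795 × 0.318261 = 253.0 W/m².

253 W/m²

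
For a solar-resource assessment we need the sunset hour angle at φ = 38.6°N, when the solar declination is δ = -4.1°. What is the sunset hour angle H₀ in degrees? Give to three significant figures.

cos H₀ = −tan φ · tan δ = −tan(+38.6°) × tan(-4.100°) = 0.0572, so H₀ = 1.5135 rad = 86.72°.

H₀ = 86.7°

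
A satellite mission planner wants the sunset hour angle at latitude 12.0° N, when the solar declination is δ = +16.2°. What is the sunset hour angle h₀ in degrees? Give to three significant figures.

h₀ = 93.5°

cos h₀ = −tan ϕ · tan δ = −tan(+12.0°) × tan(+16.200°) = -0.0618, so h₀ = 1.6326 rad = 93.54°.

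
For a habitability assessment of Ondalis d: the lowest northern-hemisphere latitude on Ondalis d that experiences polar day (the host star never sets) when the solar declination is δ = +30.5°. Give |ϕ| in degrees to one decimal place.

|ϕ| = 59.5°

Polar day requires cos h₀ = −tan ϕ tan δ ≤ −1, i.e. tan ϕ tan δ ≥ 1.
The boundary is |tan ϕ| · |tan δ| = 1, so |ϕ| = 90° − |δ| = 90° − 30.5° = 59.5° in the northern hemisphere.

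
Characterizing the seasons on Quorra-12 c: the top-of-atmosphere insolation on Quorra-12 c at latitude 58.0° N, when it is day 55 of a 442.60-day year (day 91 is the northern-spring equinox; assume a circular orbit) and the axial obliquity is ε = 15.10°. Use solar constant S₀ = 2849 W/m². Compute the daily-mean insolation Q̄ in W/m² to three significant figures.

Q̄ ≈ 333 W/m²

Solar longitude: λ_s = 360° × (55 − 91)/442.60 = -29.282°, i.e. -29.282° + 360° = 330.718°.
sin δ = sin 15.10° × sin 330.718° = -0.12741, so δ = -7.320°.
cos H₀ = −tan(+58.0°) tan(-7.320°) = 0.2056, H₀ = 1.3637 rad.
Bracket: H₀ sin φ sin δ + cos φ cos δ sin H₀ = 1.3637×0.84805×-0.12741 + 0.52992×0.99185×0.97864 = -0.147348 + 0.514374 = 0.367026.
Q̄ = (S₀/π) × [bracket] = (2849/π) × 0.367026 = 332.8 W/m².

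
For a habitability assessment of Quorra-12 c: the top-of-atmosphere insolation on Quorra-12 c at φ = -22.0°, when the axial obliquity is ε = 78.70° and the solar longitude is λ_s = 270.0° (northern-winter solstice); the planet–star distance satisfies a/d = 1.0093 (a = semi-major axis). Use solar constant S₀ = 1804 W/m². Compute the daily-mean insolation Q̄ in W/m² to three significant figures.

Solar declination: sin δ = sin ε · sin λ_s = sin 78.70° × sin 270.0° = -0.98061, so δ = -78.700°.
cos H₀ = −tan(-22.0°) tan(-78.700°) = -2.0220 ≤ −1 ⇒ polar day, H₀ = π.
Bracket: H₀ sin φ sin δ + cos φ cos δ sin H₀ = 3.1416×-0.37461×-0.98061 + 0.92718×0.19595×0.00000 = 1.154055 + 0.000000 = 1.154055.
Inverse-square distance factor (a/d)² = 1.0093² = 1.018686.
Q̄ = (S₀/π) × 1.018686 × [bracket] = (1804/π) × 1.018686 × 1.154055 = 675.1 W/m².

Q̄ ≈ 675 W/m²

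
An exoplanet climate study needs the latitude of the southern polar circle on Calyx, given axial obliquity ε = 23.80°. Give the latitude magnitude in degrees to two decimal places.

66.20°

The polar circle is the lowest latitude that experiences at least one full rotation of continuous darkness at the northern-summer solstice; it lies at |ϕ| = 90° − ε = 90° − 23.80° = 66.20°.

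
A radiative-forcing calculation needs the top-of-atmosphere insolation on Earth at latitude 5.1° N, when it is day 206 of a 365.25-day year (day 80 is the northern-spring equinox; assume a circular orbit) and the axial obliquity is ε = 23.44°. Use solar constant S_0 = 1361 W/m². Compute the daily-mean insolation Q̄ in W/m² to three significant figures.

Solar longitude: L_s = 360° × (206 − 80)/365.25 = 124.189°.
sin δ = sin 23.44° × sin 124.189° = 0.32905, so δ = +19.211°.
cos h₀ = −tan(+5.1°) tan(+19.211°) = -0.0311, h₀ = 1.6019 rad.
Bracket: h₀ sin ϕ sin δ + cos ϕ cos δ sin h₀ = 1.6019×0.08889×0.32905 + 0.99604×0.94431×0.99952 = 0.046854 + 0.940119 = 0.986973.
Q̄ = (S_0/π) × [bracket] = (1361/π) × 0.986973 = 427.6 W/m².

Q̄ ≈ 428 W/m²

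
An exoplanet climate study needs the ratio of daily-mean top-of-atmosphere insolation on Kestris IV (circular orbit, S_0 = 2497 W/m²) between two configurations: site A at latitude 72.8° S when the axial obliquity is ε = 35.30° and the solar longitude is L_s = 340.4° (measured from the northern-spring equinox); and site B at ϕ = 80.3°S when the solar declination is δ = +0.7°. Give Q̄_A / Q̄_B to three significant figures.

Q̄_A / Q̄_B ≈ 4.28

— Configuration A (ϕ=-72.8°):
Solar declination: sin δ = sin ε · sin L_s = sin 35.30° × sin 340.4° = -0.19384, so δ = -11.177°.
cos h₀ = −tan(-72.8°) tan(-11.177°) = -0.6383, h₀ = 2.2631 rad.
Bracket: h₀ sin ϕ sin δ + cos ϕ cos δ sin h₀ = 2.2631×-0.95528×-0.19384 + 0.29571×0.98103×0.76978 = 0.419062 + 0.223313 = 0.642375.
Q̄ = (S_0/π) × [bracket] = (2497/π) × 0.642375 = 510.57 W/m².
— Configuration B (ϕ=-80.3°):
cos h₀ = −tan(-80.3°) tan(+0.700°) = 0.0715, h₀ = 1.4993 rad.
Bracket: h₀ sin ϕ sin δ + cos ϕ cos δ sin h₀ = 1.4993×-0.98570×0.01222 + 0.16849×0.99993×0.99744 = -0.018059 + 0.168047 = 0.149988.
Q̄ = (S_0/π) × [bracket] = (2497/π) × 0.149988 = 119.21 W/m².
Ratio Q̄_A / Q̄_B = 510.57 / 119.21 = 4.283.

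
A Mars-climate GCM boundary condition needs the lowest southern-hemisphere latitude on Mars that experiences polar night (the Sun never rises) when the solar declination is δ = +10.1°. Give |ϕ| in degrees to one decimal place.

|ϕ| = 79.9°

Polar night requires cos h₀ = −tan ϕ tan δ ≥ 1, i.e. tan ϕ tan δ ≤ −1.
The boundary is |tan ϕ| · |tan δ| = 1, so |ϕ| = 90° − |δ| = 90° − 10.1° = 79.9° in the southern hemisphere.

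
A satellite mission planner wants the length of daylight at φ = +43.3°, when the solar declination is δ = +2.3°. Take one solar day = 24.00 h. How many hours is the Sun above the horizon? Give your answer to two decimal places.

cos H₀ = −tan φ · tan δ = −tan(+43.3°) × tan(+2.300°) = -0.0378, so H₀ = 1.6087 rad = 92.17°.
Daylight = 2H₀/(2π) × 24.00 h = (1.6087/π) × 24.00 = 12.29 h.

12.29 h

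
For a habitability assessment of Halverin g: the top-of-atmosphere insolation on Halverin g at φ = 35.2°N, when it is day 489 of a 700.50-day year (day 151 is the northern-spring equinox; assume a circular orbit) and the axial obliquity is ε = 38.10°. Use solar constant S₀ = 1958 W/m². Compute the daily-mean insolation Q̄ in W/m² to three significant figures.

Solar longitude: λ_s = 360° × (489 − 151)/700.50 = 173.704°.
sin δ = sin 38.10° × sin 173.704° = 0.06766, so δ = +3.880°.
cos H₀ = −tan(+35.2°) tan(+3.880°) = -0.0478, H₀ = 1.6187 rad.
Bracket: H₀ sin φ sin δ + cos φ cos δ sin H₀ = 1.6187×0.57643×0.06766 + 0.81714×0.99771×0.99886 = 0.063131 + 0.814339 = 0.877470.
Q̄ = (S₀/π) × [bracket] = (1958/π) × 0.877470 = 546.9 W/m².

Q̄ ≈ 547 W/m²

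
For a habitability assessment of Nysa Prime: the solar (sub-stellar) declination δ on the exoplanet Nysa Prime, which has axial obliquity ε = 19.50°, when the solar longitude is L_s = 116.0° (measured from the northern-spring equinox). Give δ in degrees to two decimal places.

δ = +17.46°

sin δ = sin ε · sin L_s = sin 19.50° × sin 116.0° = 0.300024.
δ = arcsin(0.300024) = +17.46°.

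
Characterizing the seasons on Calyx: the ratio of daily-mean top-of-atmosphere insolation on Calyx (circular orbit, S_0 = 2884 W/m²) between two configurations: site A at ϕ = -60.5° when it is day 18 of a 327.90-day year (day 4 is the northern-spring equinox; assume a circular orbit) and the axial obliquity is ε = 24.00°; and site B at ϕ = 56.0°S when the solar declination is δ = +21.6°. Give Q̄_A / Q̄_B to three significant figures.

— Configuration A (ϕ=-60.5°):
Solar longitude: L_s = 360° × (18 − 4)/327.90 = 15.371°.
sin δ = sin 24.00° × sin 15.371° = 0.10781, so δ = +6.189°.
cos h₀ = −tan(-60.5°) tan(+6.189°) = 0.1917, h₀ = 1.3779 rad.
Bracket: h₀ sin ϕ sin δ + cos ϕ cos δ sin h₀ = 1.3779×-0.87036×0.10781 + 0.49242×0.99417×0.98146 = -0.129293 + 0.480473 = 0.351180.
Q̄ = (S_0/π) × [bracket] = (2884/π) × 0.351180 = 322.39 W/m².
— Configuration B (ϕ=-56.0°):
cos h₀ = −tan(-56.0°) tan(+21.600°) = 0.5870, h₀ = 0.9435 rad.
Bracket: h₀ sin ϕ sin δ + cos ϕ cos δ sin h₀ = 0.9435×-0.82904×0.36812 + 0.55919×0.92978×0.80960 = -0.287943 + 0.420930 = 0.132987.
Q̄ = (S_0/π) × [bracket] = (2884/π) × 0.132987 = 122.08 W/m².
Ratio Q̄_A / Q̄_B = 322.39 / 122.08 = 2.641.

Q̄_A / Q̄_B ≈ 2.64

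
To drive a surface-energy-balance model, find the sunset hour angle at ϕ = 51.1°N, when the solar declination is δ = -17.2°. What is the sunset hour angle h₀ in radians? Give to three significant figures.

h₀ = 1.18 rad

cos h₀ = −tan ϕ · tan δ = −tan(+51.1°) × tan(-17.200°) = 0.3836, so h₀ = 1.1771 rad = 67.44°.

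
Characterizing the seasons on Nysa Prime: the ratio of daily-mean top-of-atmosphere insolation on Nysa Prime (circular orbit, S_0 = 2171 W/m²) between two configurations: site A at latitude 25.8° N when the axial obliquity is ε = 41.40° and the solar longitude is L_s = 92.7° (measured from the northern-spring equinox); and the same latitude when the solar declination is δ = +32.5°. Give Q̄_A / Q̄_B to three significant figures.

— Configuration A (ϕ=+25.8°):
Solar declination: sin δ = sin ε · sin L_s = sin 41.40° × sin 92.7° = 0.66058, so δ = +41.344°.
cos h₀ = −tan(+25.8°) tan(+41.344°) = -0.4254, h₀ = 2.0101 rad.
Bracket: h₀ sin ϕ sin δ + cos ϕ cos δ sin h₀ = 2.0101×0.43523×0.66058 + 0.90032×0.75076×0.90503 = 0.577912 + 0.611732 = 1.189644.
Q̄ = (S_0/π) × [bracket] = (2171/π) × 1.189644 = 822.10 W/m².
— Configuration B (ϕ=+25.8°):
cos h₀ = −tan(+25.8°) tan(+32.500°) = -0.3080, h₀ = 1.8839 rad.
Bracket: h₀ sin ϕ sin δ + cos ϕ cos δ sin h₀ = 1.8839×0.43523×0.53730 + 0.90032×0.84339×0.95140 = 0.440548 + 0.722418 = 1.162966.
Q̄ = (S_0/π) × [bracket] = (2171/π) × 1.162966 = 803.67 W/m².
Ratio Q̄_A / Q̄_B = 822.10 / 803.67 = 1.023.

Q̄_A / Q̄_B ≈ 1.02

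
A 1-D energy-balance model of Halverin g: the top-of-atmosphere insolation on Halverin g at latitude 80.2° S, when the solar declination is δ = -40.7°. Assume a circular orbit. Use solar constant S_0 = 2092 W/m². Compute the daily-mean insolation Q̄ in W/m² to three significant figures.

cos h₀ = −tan(-80.2°) tan(-40.700°) = -4.9797 ≤ −1 ⇒ polar day, h₀ = π.
Bracket: h₀ sin ϕ sin δ + cos ϕ cos δ sin h₀ = 3.1416×-0.98541×-0.65210 + 0.17021×0.75813×0.00000 = 2.018748 + 0.000000 = 2.018748.
Q̄ = (S_0/π) × [bracket] = (2092/π) × 2.018748 = 1344 W/m².

Q̄ ≈ 1.34e+03 W/m²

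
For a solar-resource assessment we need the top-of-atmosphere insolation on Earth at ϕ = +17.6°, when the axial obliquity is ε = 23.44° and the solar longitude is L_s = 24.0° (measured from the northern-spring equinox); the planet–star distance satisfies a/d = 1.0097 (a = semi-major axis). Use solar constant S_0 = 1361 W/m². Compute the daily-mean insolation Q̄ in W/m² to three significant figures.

Q̄ ≈ 450 W/m²

Solar declination: sin δ = sin ε · sin L_s = sin 23.44° × sin 24.0° = 0.16180, so δ = +9.311°.
cos h₀ = −tan(+17.6°) tan(+9.311°) = -0.0520, h₀ = 1.6228 rad.
Bracket: h₀ sin ϕ sin δ + cos ϕ cos δ sin h₀ = 1.6228×0.30237×0.16180 + 0.95319×0.98682×0.99865 = 0.079393 + 0.939357 = 1.018750.
Inverse-square distance factor (a/d)² = 1.0097² = 1.019494.
Q̄ = (S_0/π) × 1.019494 × [bracket] = (1361/π) × 1.019494 × 1.018750 = 449.9 W/m².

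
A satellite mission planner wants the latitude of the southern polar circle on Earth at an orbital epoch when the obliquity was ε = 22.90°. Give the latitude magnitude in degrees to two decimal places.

67.10°

The polar circle is the lowest latitude that experiences at least one full rotation of continuous darkness at the northern-summer solstice; it lies at |ϕ| = 90° − ε = 90° − 22.90° = 67.10°.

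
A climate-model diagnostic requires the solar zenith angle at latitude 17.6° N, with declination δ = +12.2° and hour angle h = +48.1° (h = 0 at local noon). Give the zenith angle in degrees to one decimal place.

cos θ_z = sin φ sin δ + cos φ cos δ cos h = 0.063898 + 0.622195 = 0.686093.
θ_z = arccos(0.686093) = 46.7°.

θ_z = 46.7°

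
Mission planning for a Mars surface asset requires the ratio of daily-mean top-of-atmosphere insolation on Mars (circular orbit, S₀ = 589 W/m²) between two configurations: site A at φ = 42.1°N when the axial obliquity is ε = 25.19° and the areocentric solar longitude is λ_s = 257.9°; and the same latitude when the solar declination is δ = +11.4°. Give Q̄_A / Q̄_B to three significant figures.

— Configuration A (φ=+42.1°):
sin δ = sin 25.19° × sin 257.9° = -0.41617, so δ = -24.593°.
cos H₀ = −tan(+42.1°) tan(-24.593°) = 0.4135, H₀ = 1.1444 rad.
Bracket: H₀ sin φ sin δ + cos φ cos δ sin H₀ = 1.1444×0.67043×-0.41617 + 0.74198×0.90929×0.91048 = -0.319302 + 0.614278 = 0.294976.
Q̄ = (S₀/π) × [bracket] = (589/π) × 0.294976 = 55.303 W/m².
— Configuration B (φ=+42.1°):
cos H₀ = −tan(+42.1°) tan(+11.400°) = -0.1822, H₀ = 1.7540 rad.
Bracket: H₀ sin φ sin δ + cos φ cos δ sin H₀ = 1.7540×0.67043×0.19766 + 0.74198×0.98027×0.98326 = 0.232435 + 0.715165 = 0.947600.
Q̄ = (S₀/π) × [bracket] = (589/π) × 0.947600 = 177.66 W/m².
Ratio Q̄_A / Q̄_B = 55.303 / 177.66 = 0.3113.

Q̄_A / Q̄_B ≈ 0.311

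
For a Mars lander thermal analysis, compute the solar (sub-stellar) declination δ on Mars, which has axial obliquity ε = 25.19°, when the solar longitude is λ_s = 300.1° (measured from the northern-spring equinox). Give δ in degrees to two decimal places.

sin δ = sin ε · sin λ_s = sin 25.19° × sin 300.1° = -0.368227.
δ = arcsin(-0.368227) = -21.61°.

δ = -21.61°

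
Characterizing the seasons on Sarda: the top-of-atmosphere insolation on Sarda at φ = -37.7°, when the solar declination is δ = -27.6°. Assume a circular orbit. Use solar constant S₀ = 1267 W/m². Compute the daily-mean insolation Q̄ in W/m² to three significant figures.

Q̄ ≈ 486 W/m²

cos H₀ = −tan(-37.7°) tan(-27.600°) = -0.4041, H₀ = 1.9867 rad.
Bracket: H₀ sin φ sin δ + cos φ cos δ sin H₀ = 1.9867×-0.61153×-0.46330 + 0.79122×0.88620×0.91473 = 0.562876 + 0.641390 = 1.204266.
Q̄ = (S₀/π) × [bracket] = (1267/π) × 1.204266 = 485.7 W/m².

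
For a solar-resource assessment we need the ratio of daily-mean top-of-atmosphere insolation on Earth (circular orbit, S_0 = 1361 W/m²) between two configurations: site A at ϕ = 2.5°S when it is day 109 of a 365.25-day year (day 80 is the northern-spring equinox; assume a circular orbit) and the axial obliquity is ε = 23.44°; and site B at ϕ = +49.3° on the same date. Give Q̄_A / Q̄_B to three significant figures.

Q̄_A / Q̄_B ≈ 1.10

— Configuration A (ϕ=-2.5°):
Solar longitude: L_s = 360° × (109 − 80)/365.25 = 28.583°.
sin δ = sin 23.44° × sin 28.583° = 0.19032, so δ = +10.971°.
cos h₀ = −tan(-2.5°) tan(+10.971°) = 0.0085, h₀ = 1.5623 rad.
Bracket: h₀ sin ϕ sin δ + cos ϕ cos δ sin h₀ = 1.5623×-0.04362×0.19032 + 0.99905×0.98172×0.99996 = -0.012970 + 0.980748 = 0.967778.
Q̄ = (S_0/π) × [bracket] = (1361/π) × 0.967778 = 419.26 W/m².
— Configuration B (ϕ=+49.3°):
cos h₀ = −tan(+49.3°) tan(+10.971°) = -0.2254, h₀ = 1.7981 rad.
Bracket: h₀ sin ϕ sin δ + cos ϕ cos δ sin h₀ = 1.7981×0.75813×0.19032 + 0.65210×0.98172×0.97427 = 0.259443 + 0.623708 = 0.883151.
Q̄ = (S_0/π) × [bracket] = (1361/π) × 0.883151 = 382.60 W/m².
Ratio Q̄_A / Q̄_B = 419.26 / 382.60 = 1.096.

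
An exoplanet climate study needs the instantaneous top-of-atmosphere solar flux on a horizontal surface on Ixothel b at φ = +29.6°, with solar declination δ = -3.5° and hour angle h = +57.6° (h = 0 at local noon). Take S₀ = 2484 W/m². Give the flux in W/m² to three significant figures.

cos θ_z = sin φ sin δ + cos φ cos δ cos h = -0.030154 + 0.465030 = 0.434876.
Flux = S₀ · cos θ_z = 2484 × 0.434876 = 1080 W/m².

1.08e+03 W/m²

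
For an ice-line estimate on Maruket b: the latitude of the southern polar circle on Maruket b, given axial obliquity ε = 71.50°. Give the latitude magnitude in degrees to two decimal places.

18.50°

The polar circle is the lowest latitude that experiences at least one full rotation of continuous darkness at the northern-summer solstice; it lies at |ϕ| = 90° − ε = 90° − 71.50° = 18.50°.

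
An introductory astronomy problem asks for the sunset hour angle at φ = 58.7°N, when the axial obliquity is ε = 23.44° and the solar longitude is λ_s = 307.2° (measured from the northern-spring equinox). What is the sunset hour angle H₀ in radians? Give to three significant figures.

Solar declination: sin δ = sin ε · sin λ_s = sin 23.44° × sin 307.2° = -0.31685, so δ = -18.473°.
cos H₀ = −tan φ · tan δ = −tan(+58.7°) × tan(-18.473°) = 0.5494, so H₀ = 0.9891 rad = 56.67°.

H₀ = 0.989 rad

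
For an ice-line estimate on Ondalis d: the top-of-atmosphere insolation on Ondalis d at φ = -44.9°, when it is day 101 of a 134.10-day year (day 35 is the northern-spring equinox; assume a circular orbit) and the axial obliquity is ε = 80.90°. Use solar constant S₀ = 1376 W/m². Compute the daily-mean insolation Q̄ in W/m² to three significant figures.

Q̄ ≈ 287 W/m²

Solar longitude: λ_s = 360° × (101 − 35)/134.10 = 177.181°.
sin δ = sin 80.90° × sin 177.181° = 0.04856, so δ = +2.783°.
cos H₀ = −tan(-44.9°) tan(+2.783°) = 0.0484, H₀ = 1.5223 rad.
Bracket: H₀ sin φ sin δ + cos φ cos δ sin H₀ = 1.5223×-0.70587×0.04856 + 0.70834×0.99882×0.99883 = -0.052180 + 0.706676 = 0.654496.
Q̄ = (S₀/π) × [bracket] = (1376/π) × 0.654496 = 286.7 W/m².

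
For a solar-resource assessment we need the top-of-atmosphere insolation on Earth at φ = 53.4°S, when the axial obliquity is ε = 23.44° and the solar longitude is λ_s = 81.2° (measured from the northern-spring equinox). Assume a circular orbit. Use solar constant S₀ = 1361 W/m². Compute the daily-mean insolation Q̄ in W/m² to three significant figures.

Q̄ ≈ 63.3 W/m²

Solar declination: sin δ = sin ε · sin λ_s = sin 23.44° × sin 81.2° = 0.39311, so δ = +23.148°.
cos H₀ = −tan(-53.4°) tan(+23.148°) = 0.5757, H₀ = 0.9574 rad.
Bracket: H₀ sin φ sin δ + cos φ cos δ sin H₀ = 0.9574×-0.80282×0.39311 + 0.59622×0.91949×0.81769 = -0.302152 + 0.448273 = 0.146121.
Q̄ = (S₀/π) × [bracket] = (1361/π) × 0.146121 = 63.30 W/m².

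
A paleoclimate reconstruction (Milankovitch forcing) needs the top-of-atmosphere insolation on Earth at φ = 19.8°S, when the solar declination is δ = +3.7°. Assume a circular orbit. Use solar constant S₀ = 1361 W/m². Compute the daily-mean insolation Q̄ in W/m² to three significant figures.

cos H₀ = −tan(-19.8°) tan(+3.700°) = 0.0233, H₀ = 1.5475 rad.
Bracket: H₀ sin φ sin δ + cos φ cos δ sin H₀ = 1.5475×-0.33874×0.06453 + 0.94088×0.99792×0.99973 = -0.033827 + 0.938669 = 0.904842.
Q̄ = (S₀/π) × [bracket] = (1361/π) × 0.904842 = 392.0 W/m².

Q̄ ≈ 392 W/m²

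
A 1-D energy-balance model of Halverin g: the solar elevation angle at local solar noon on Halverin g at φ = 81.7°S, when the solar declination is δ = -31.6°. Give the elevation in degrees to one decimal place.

39.9°

At local noon the hour angle is zero, so the zenith angle equals |φ − δ| = |-81.7° − (-31.600°)| = 50.100°.
Elevation = 90° − 50.100° = 39.9°.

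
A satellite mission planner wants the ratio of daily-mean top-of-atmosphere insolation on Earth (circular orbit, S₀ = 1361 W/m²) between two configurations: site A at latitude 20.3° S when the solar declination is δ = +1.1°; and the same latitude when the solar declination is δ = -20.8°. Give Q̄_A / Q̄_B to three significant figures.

— Configuration A (φ=-20.3°):
cos H₀ = −tan(-20.3°) tan(+1.100°) = 0.0071, H₀ = 1.5637 rad.
Bracket: H₀ sin φ sin δ + cos φ cos δ sin H₀ = 1.5637×-0.34694×0.01920 + 0.93789×0.99982×0.99997 = -0.010416 + 0.937693 = 0.927277.
Q̄ = (S₀/π) × [bracket] = (1361/π) × 0.927277 = 401.71 W/m².
— Configuration B (φ=-20.3°):
cos H₀ = −tan(-20.3°) tan(-20.800°) = -0.1405, H₀ = 1.7118 rad.
Bracket: H₀ sin φ sin δ + cos φ cos δ sin H₀ = 1.7118×-0.34694×-0.35511 + 0.93789×0.93483×0.99008 = 0.210897 + 0.868070 = 1.078967.
Q̄ = (S₀/π) × [bracket] = (1361/π) × 1.078967 = 467.43 W/m².
Ratio Q̄_A / Q̄_B = 401.71 / 467.43 = 0.8594.

Q̄_A / Q̄_B ≈ 0.859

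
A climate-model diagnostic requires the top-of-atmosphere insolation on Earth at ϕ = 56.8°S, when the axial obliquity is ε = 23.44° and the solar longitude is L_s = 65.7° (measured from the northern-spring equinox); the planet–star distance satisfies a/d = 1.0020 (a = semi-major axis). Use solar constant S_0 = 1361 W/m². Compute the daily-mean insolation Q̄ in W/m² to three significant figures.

Q̄ ≈ 55.2 W/m²

Solar declination: sin δ = sin ε · sin L_s = sin 23.44° × sin 65.7° = 0.36255, so δ = +21.257°.
cos h₀ = −tan(-56.8°) tan(+21.257°) = 0.5945, h₀ = 0.9342 rad.
Bracket: h₀ sin ϕ sin δ + cos ϕ cos δ sin h₀ = 0.9342×-0.83676×0.36255 + 0.54756×0.93197×0.80412 = -0.283406 + 0.410350 = 0.126944.
Inverse-square distance factor (a/d)² = 1.0020² = 1.004004.
Q̄ = (S_0/π) × 1.004004 × [bracket] = (1361/π) × 1.004004 × 0.126944 = 55.21 W/m².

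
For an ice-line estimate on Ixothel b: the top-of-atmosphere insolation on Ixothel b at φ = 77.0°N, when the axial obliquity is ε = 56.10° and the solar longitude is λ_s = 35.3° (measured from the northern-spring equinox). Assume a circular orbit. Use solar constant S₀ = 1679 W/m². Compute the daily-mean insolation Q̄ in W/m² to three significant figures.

Q̄ ≈ 785 W/m²

Solar declination: sin δ = sin ε · sin λ_s = sin 56.10° × sin 35.3° = 0.47963, so δ = +28.661°.
cos H₀ = −tan(+77.0°) tan(+28.661°) = -2.3676 ≤ −1 ⇒ polar day, H₀ = π.
Bracket: H₀ sin φ sin δ + cos φ cos δ sin H₀ = 3.1416×0.97437×0.47963 + 0.22495×0.87747×0.00000 = 1.468186 + 0.000000 = 1.468186.
Q̄ = (S₀/π) × [bracket] = (1679/π) × 1.468186 = 784.7 W/m².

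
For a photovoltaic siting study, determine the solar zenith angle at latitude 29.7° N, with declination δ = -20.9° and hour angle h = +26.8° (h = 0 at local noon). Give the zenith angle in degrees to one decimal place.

cos θ_z = sin ϕ sin δ + cos ϕ cos δ cos h = -0.176749 + 0.724315 = 0.547566.
θ_z = arccos(0.547566) = 56.8°.

θ_z = 56.8°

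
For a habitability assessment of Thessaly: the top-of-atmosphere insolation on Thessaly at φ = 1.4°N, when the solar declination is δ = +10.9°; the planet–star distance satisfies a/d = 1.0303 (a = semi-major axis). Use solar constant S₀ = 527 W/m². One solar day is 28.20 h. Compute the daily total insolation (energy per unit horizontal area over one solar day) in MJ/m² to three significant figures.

cos H₀ = −tan(+1.4°) tan(+10.900°) = -0.0047, H₀ = 1.5755 rad.
Bracket: H₀ sin φ sin δ + cos φ cos δ sin H₀ = 1.5755×0.02443×0.18910 + 0.99970×0.98196×0.99999 = 0.007278 + 0.981656 = 0.988934.
Inverse-square distance factor (a/d)² = 1.0303² = 1.061518.
Q̄ = (S₀/π) × 1.061518 × [bracket] = (527/π) × 1.061518 × 0.988934 = 176.10 W/m².
Daily total = Q̄ × 28.20 h × 3600 s/h = 176.10 × 28.20 × 3600 / 10⁶ = 17.88 MJ/m².

17.9 MJ/m²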